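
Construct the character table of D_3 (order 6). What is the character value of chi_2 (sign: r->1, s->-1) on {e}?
Conjugacy classes: {e} of size 1, {r^1, r^2} of size 2, {s, sr, ..., sr^2} of size 3.
Character table:
  irrep \ class              {e} (size 1)  {r^1, r^2} (size 2)  {s, sr, ..., sr^2} (size 3)
  chi_1 (triv)               1             1                    1                          
  chi_2 (sign: r->1, s->-1)  1             1                    -1                         
  chi_3 (2d, j=1)            2             -1                   0                          

Spot check: chi_2 (sign: r->1, s->-1) on {e} = 1.

Argument: D_3 has order 2*3 = 6 with 3 conjugacy classes, hence 3 irreducibles. Sum of squared dims 1 + 1 + 4 = 6 = |G|. Linear characters come from the abelianisation; the 2-dimensional irreps have character r^k -> 2*cos(2*pi*j*k/3), reflections -> 0.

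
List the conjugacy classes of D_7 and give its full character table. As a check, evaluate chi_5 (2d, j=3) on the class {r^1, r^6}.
Conjugacy classes: {e} of size 1, {r^1, r^6} of size 2, {r^2, r^5} of size 2, {r^3, r^4} of size 2, {s, sr, ..., sr^6} of size 7.
Character table:
  irrep \ class              {e} (size 1)  {r^1, r^6} (size 2)  {r^2, r^5} (size 2)  {r^3, r^4} (size 2)  {s, sr, ..., sr^6} (size 7)
  chi_1 (triv)               1             1                    1                    1                    1                          
  chi_2 (sign: r->1, s->-1)  1             1                    1                    1                    -1                         
  chi_3 (2d, j=1)            2             2*cos(2*pi/7)        -2*cos(3*pi/7)       -2*cos(pi/7)         0                          
  chi_4 (2d, j=2)            2             -2*cos(3*pi/7)       -2*cos(pi/7)         2*cos(2*pi/7)        0                          
  chi_5 (2d, j=3)            2             -2*cos(pi/7)         2*cos(2*pi/7)        -2*cos(3*pi/7)       0                          

Spot check: chi_5 (2d, j=3) on {r^1, r^6} = -2*cos(pi/7).

D_7 has order 2*7 = 14 with 5 conjugacy classes, hence 5 irreducibles. Sum of squared dims 1 + 1 + 4 + 4 + 4 = 14 = |G|. Linear characters come from the abelianisation; the 2-dimensional irreps have character r^k -> 2*cos(2*pi*j*k/7), reflections -> 0.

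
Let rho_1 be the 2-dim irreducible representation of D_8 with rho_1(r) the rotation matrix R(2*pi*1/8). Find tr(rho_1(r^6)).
chi_{rho_1}(r^6) = 2*cos(2*pi*1*6/8) = 0

Details: rho_1(r^6) is rotation by angle 2*pi*1*6/8, whose trace is 2*cos(2*pi*1*6/8) = 0.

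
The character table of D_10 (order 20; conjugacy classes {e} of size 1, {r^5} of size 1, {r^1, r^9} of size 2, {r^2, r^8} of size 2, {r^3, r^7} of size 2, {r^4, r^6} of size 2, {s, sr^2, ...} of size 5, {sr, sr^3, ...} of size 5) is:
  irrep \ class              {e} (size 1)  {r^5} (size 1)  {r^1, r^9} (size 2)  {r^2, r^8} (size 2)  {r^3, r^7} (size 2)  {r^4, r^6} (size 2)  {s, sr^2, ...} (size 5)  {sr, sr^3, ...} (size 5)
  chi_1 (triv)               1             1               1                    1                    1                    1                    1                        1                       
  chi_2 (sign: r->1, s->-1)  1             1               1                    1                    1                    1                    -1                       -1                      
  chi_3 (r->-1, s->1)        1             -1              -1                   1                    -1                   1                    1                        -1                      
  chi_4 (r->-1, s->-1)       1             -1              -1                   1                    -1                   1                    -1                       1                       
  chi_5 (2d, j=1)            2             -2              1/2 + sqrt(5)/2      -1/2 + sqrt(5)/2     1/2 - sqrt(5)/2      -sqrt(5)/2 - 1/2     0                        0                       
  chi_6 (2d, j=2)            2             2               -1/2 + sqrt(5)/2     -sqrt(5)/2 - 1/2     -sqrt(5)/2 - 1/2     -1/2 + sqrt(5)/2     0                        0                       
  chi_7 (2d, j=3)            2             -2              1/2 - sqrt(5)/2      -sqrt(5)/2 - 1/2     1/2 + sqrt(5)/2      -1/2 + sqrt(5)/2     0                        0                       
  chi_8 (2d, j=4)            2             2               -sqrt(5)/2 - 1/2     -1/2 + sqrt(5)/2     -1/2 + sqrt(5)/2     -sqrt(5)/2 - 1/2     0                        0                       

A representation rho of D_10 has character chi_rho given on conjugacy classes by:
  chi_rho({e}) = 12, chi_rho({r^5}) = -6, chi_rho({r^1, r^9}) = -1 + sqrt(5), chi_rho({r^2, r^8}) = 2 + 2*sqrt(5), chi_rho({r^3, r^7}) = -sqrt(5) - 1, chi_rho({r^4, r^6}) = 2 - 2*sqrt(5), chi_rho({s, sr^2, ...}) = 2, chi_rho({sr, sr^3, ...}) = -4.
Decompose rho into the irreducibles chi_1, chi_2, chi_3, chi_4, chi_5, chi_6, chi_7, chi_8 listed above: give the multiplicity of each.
Multiplicities: chi_1: 0, chi_2: 1, chi_3: 3, chi_4: 0, chi_5: 3, chi_6: 0, chi_7: 0, chi_8: 1.

Solution. Use <chi_rho, chi> = (1/|G|) sum_C |C| * chi_rho(C) * conj(chi(C)) with |G| = 20 for each irreducible chi in the table:
  <chi_rho, chi_1> = (1/20)[1*(12)*conj(1) + 1*(-6)*conj(1) + 2*(-1 + sqrt(5))*conj(1) + 2*(2 + 2*sqrt(5))*conj(1) + 2*(-sqrt(5) - 1)*conj(1) + 2*(2 - 2*sqrt(5))*conj(1) + 5*(2)*conj(1) + 5*(-4)*conj(1)]
      = (1/20)[(12) + (-6) + (-2 + 2*sqrt(5)) + (4 + 4*sqrt(5)) + (-2*sqrt(5) - 2) + (4 - 4*sqrt(5)) + (10) + (-20)] = 0/20 = 0
  <chi_rho, chi_2> = (1/20)[1*(12)*conj(1) + 1*(-6)*conj(1) + 2*(-1 + sqrt(5))*conj(1) + 2*(2 + 2*sqrt(5))*conj(1) + 2*(-sqrt(5) - 1)*conj(1) + 2*(2 - 2*sqrt(5))*conj(1) + 5*(2)*conj(-1) + 5*(-4)*conj(-1)]
      = (1/20)[(12) + (-6) + (-2 + 2*sqrt(5)) + (4 + 4*sqrt(5)) + (-2*sqrt(5) - 2) + (4 - 4*sqrt(5)) + (-10) + (20)] = 20/20 = 1
  <chi_rho, chi_3> = (1/20)[1*(12)*conj(1) + 1*(-6)*conj(-1) + 2*(-1 + sqrt(5))*conj(-1) + 2*(2 + 2*sqrt(5))*conj(1) + 2*(-sqrt(5) - 1)*conj(-1) + 2*(2 - 2*sqrt(5))*conj(1) + 5*(2)*conj(1) + 5*(-4)*conj(-1)]
      = (1/20)[(12) + (6) + (2 - 2*sqrt(5)) + (4 + 4*sqrt(5)) + (2 + 2*sqrt(5)) + (4 - 4*sqrt(5)) + (10) + (20)] = 60/20 = 3
  <chi_rho, chi_4> = (1/20)[1*(12)*conj(1) + 1*(-6)*conj(-1) + 2*(-1 + sqrt(5))*conj(-1) + 2*(2 + 2*sqrt(5))*conj(1) + 2*(-sqrt(5) - 1)*conj(-1) + 2*(2 - 2*sqrt(5))*conj(1) + 5*(2)*conj(-1) + 5*(-4)*conj(1)]
      = (1/20)[(12) + (6) + (2 - 2*sqrt(5)) + (4 + 4*sqrt(5)) + (2 + 2*sqrt(5)) + (4 - 4*sqrt(5)) + (-10) + (-20)] = 0/20 = 0
  <chi_rho, chi_5> = (1/20)[1*(12)*conj(2) + 1*(-6)*conj(-2) + 2*(-1 + sqrt(5))*conj(1/2 + sqrt(5)/2) + 2*(2 + 2*sqrt(5))*conj(-1/2 + sqrt(5)/2) + 2*(-sqrt(5) - 1)*conj(1/2 - sqrt(5)/2) + 2*(2 - 2*sqrt(5))*conj(-sqrt(5)/2 - 1/2) + 5*(2)*conj(0) + 5*(-4)*conj(0)]
      = (1/20)[(24) + (12) + (4) + (8) + (4) + (8) + (0) + (0)] = 60/20 = 3
  <chi_rho, chi_6> = (1/20)[1*(12)*conj(2) + 1*(-6)*conj(2) + 2*(-1 + sqrt(5))*conj(-1/2 + sqrt(5)/2) + 2*(2 + 2*sqrt(5))*conj(-sqrt(5)/2 - 1/2) + 2*(-sqrt(5) - 1)*conj(-sqrt(5)/2 - 1/2) + 2*(2 - 2*sqrt(5))*conj(-1/2 + sqrt(5)/2) + 5*(2)*conj(0) + 5*(-4)*conj(0)]
      = (1/20)[(24) + (-12) + (6 - 2*sqrt(5)) + (-12 - 4*sqrt(5)) + (2*sqrt(5) + 6) + (-12 + 4*sqrt(5)) + (0) + (0)] = 0/20 = 0
  <chi_rho, chi_7> = (1/20)[1*(12)*conj(2) + 1*(-6)*conj(-2) + 2*(-1 + sqrt(5))*conj(1/2 - sqrt(5)/2) + 2*(2 + 2*sqrt(5))*conj(-sqrt(5)/2 - 1/2) + 2*(-sqrt(5) - 1)*conj(1/2 + sqrt(5)/2) + 2*(2 - 2*sqrt(5))*conj(-1/2 + sqrt(5)/2) + 5*(2)*conj(0) + 5*(-4)*conj(0)]
      = (1/20)[(24) + (12) + (-6 + 2*sqrt(5)) + (-12 - 4*sqrt(5)) + (-6 - 2*sqrt(5)) + (-12 + 4*sqrt(5)) + (0) + (0)] = 0/20 = 0
  <chi_rho, chi_8> = (1/20)[1*(12)*conj(2) + 1*(-6)*conj(2) + 2*(-1 + sqrt(5))*conj(-sqrt(5)/2 - 1/2) + 2*(2 + 2*sqrt(5))*conj(-1/2 + sqrt(5)/2) + 2*(-sqrt(5) - 1)*conj(-1/2 + sqrt(5)/2) + 2*(2 - 2*sqrt(5))*conj(-sqrt(5)/2 - 1/2) + 5*(2)*conj(0) + 5*(-4)*conj(0)]
      = (1/20)[(24) + (-12) + (-4) + (8) + (-4) + (8) + (0) + (0)] = 20/20 = 1
Dimension check: dim(rho) = sum (mult * dim) = 0*1 + 1*1 + 3*1 + 0*1 + 3*2 + 0*2 + 0*2 + 1*2 = 12 = chi_rho(e) = 12.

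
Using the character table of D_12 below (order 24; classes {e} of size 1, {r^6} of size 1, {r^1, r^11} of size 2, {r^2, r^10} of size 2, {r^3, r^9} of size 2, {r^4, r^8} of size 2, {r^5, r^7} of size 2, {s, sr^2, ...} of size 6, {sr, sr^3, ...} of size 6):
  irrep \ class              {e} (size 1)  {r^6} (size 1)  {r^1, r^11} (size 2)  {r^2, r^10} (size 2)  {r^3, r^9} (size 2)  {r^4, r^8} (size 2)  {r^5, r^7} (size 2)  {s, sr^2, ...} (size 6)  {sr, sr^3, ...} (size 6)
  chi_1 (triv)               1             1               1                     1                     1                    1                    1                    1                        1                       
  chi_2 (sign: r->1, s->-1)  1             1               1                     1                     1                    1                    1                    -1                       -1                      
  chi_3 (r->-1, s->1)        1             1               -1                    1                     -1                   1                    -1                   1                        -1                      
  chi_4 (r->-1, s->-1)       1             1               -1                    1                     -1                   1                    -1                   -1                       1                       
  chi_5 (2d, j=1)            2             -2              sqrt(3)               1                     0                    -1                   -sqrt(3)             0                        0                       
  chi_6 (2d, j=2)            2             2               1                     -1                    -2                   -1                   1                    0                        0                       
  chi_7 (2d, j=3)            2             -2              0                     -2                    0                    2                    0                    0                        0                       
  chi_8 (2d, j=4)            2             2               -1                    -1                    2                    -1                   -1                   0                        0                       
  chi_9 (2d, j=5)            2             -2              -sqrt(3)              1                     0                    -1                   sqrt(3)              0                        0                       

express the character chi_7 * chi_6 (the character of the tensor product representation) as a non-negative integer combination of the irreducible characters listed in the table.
chi_7 tensor chi_6 = chi_5 + chi_9 (all other irreducibles have multiplicity 0).

Derivation: The character of a tensor product is the pointwise product (chi_7 * chi_6)(C) = chi_7(C) * chi_6(C):
  {e}: (2)*(2), {r^6}: (-2)*(2), {r^1, r^11}: (0)*(1), {r^2, r^10}: (-2)*(-1), {r^3, r^9}: (0)*(-2), {r^4, r^8}: (2)*(-1), {r^5, r^7}: (0)*(1), {s, sr^2, ...}: (0)*(0), {sr, sr^3, ...}: (0)*(0)
so (chi_7 * chi_6) takes values
  {e} -> 4, {r^6} -> -4, {r^1, r^11} -> 0, {r^2, r^10} -> 2, {r^3, r^9} -> 0, {r^4, r^8} -> -2, {r^5, r^7} -> 0, {s, sr^2, ...} -> 0, {sr, sr^3, ...} -> 0.
Now take the inner product of this character with each irreducible chi from the table, <chi_7*chi_6, chi> = (1/24) sum_C |C| (chi_7*chi_6)(C) conj(chi(C)):
  <chi_7*chi_6, chi_1> = (1/24)[1*(4)*conj(1) + 1*(-4)*conj(1) + 2*(0)*conj(1) + 2*(2)*conj(1) + 2*(0)*conj(1) + 2*(-2)*conj(1) + 2*(0)*conj(1) + 6*(0)*conj(1) + 6*(0)*conj(1)]
      = (1/24)[(4) + (-4) + (0) + (4) + (0) + (-4) + (0) + (0) + (0)] = 0/24 = 0
  <chi_7*chi_6, chi_2> = (1/24)[1*(4)*conj(1) + 1*(-4)*conj(1) + 2*(0)*conj(1) + 2*(2)*conj(1) + 2*(0)*conj(1) + 2*(-2)*conj(1) + 2*(0)*conj(1) + 6*(0)*conj(-1) + 6*(0)*conj(-1)]
      = (1/24)[(4) + (-4) + (0) + (4) + (0) + (-4) + (0) + (0) + (0)] = 0/24 = 0
  <chi_7*chi_6, chi_3> = (1/24)[1*(4)*conj(1) + 1*(-4)*conj(1) + 2*(0)*conj(-1) + 2*(2)*conj(1) + 2*(0)*conj(-1) + 2*(-2)*conj(1) + 2*(0)*conj(-1) + 6*(0)*conj(1) + 6*(0)*conj(-1)]
      = (1/24)[(4) + (-4) + (0) + (4) + (0) + (-4) + (0) + (0) + (0)] = 0/24 = 0
  <chi_7*chi_6, chi_4> = (1/24)[1*(4)*conj(1) + 1*(-4)*conj(1) + 2*(0)*conj(-1) + 2*(2)*conj(1) + 2*(0)*conj(-1) + 2*(-2)*conj(1) + 2*(0)*conj(-1) + 6*(0)*conj(-1) + 6*(0)*conj(1)]
      = (1/24)[(4) + (-4) + (0) + (4) + (0) + (-4) + (0) + (0) + (0)] = 0/24 = 0
  <chi_7*chi_6, chi_5> = (1/24)[1*(4)*conj(2) + 1*(-4)*conj(-2) + 2*(0)*conj(sqrt(3)) + 2*(2)*conj(1) + 2*(0)*conj(0) + 2*(-2)*conj(-1) + 2*(0)*conj(-sqrt(3)) + 6*(0)*conj(0) + 6*(0)*conj(0)]
      = (1/24)[(8) + (8) + (0) + (4) + (0) + (4) + (0) + (0) + (0)] = 24/24 = 1
  <chi_7*chi_6, chi_6> = (1/24)[1*(4)*conj(2) + 1*(-4)*conj(2) + 2*(0)*conj(1) + 2*(2)*conj(-1) + 2*(0)*conj(-2) + 2*(-2)*conj(-1) + 2*(0)*conj(1) + 6*(0)*conj(0) + 6*(0)*conj(0)]
      = (1/24)[(8) + (-8) + (0) + (-4) + (0) + (4) + (0) + (0) + (0)] = 0/24 = 0
  <chi_7*chi_6, chi_7> = (1/24)[1*(4)*conj(2) + 1*(-4)*conj(-2) + 2*(0)*conj(0) + 2*(2)*conj(-2) + 2*(0)*conj(0) + 2*(-2)*conj(2) + 2*(0)*conj(0) + 6*(0)*conj(0) + 6*(0)*conj(0)]
      = (1/24)[(8) + (8) + (0) + (-8) + (0) + (-8) + (0) + (0) + (0)] = 0/24 = 0
  <chi_7*chi_6, chi_8> = (1/24)[1*(4)*conj(2) + 1*(-4)*conj(2) + 2*(0)*conj(-1) + 2*(2)*conj(-1) + 2*(0)*conj(2) + 2*(-2)*conj(-1) + 2*(0)*conj(-1) + 6*(0)*conj(0) + 6*(0)*conj(0)]
      = (1/24)[(8) + (-8) + (0) + (-4) + (0) + (4) + (0) + (0) + (0)] = 0/24 = 0
  <chi_7*chi_6, chi_9> = (1/24)[1*(4)*conj(2) + 1*(-4)*conj(-2) + 2*(0)*conj(-sqrt(3)) + 2*(2)*conj(1) + 2*(0)*conj(0) + 2*(-2)*conj(-1) + 2*(0)*conj(sqrt(3)) + 6*(0)*conj(0) + 6*(0)*conj(0)]
      = (1/24)[(8) + (8) + (0) + (4) + (0) + (4) + (0) + (0) + (0)] = 24/24 = 1
Hence the multiplicities are chi_5: 1, chi_9: 1. Dimension check: dim(chi_7)*dim(chi_6) = 2*2 = 4 and sum (mult * dim) = 1*2 + 1*2 = 4.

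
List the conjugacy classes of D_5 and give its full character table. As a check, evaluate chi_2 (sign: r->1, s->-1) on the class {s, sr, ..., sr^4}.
Conjugacy classes: {e} of size 1, {r^1, r^4} of size 2, {r^2, r^3} of size 2, {s, sr, ..., sr^4} of size 5.
Character table:
  irrep \ class              {e} (size 1)  {r^1, r^4} (size 2)  {r^2, r^3} (size 2)  {s, sr, ..., sr^4} (size 5)
  chi_1 (triv)               1             1                    1                    1                          
  chi_2 (sign: r->1, s->-1)  1             1                    1                    -1                         
  chi_3 (2d, j=1)            2             -1/2 + sqrt(5)/2     -sqrt(5)/2 - 1/2     0                          
  chi_4 (2d, j=2)            2             -sqrt(5)/2 - 1/2     -1/2 + sqrt(5)/2     0                          

Spot check: chi_2 (sign: r->1, s->-1) on {s, sr, ..., sr^4} = -1.

Explanation: D_5 has order 2*5 = 10 with 4 conjugacy classes, hence 4 irreducibles. Sum of squared dims 1 + 1 + 4 + 4 = 10 = |G|. Linear characters come from the abelianisation; the 2-dimensional irreps have character r^k -> 2*cos(2*pi*j*k/5), reflections -> 0.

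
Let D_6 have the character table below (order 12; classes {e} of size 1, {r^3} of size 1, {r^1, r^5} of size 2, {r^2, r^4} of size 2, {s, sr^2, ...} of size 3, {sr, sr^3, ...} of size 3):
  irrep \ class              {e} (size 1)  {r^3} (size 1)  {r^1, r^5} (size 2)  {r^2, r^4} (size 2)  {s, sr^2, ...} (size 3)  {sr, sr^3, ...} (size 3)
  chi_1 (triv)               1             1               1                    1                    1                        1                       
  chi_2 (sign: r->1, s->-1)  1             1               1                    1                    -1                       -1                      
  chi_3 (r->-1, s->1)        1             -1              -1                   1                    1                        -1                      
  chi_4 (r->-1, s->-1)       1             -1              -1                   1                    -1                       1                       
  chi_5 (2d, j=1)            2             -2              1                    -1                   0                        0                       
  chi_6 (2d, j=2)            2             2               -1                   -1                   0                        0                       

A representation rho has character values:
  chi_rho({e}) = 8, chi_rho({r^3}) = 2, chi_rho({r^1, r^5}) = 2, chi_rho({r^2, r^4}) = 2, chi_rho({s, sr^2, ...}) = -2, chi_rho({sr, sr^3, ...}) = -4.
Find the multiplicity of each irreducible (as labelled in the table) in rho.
Multiplicities: chi_1: 0, chi_2: 3, chi_3: 1, chi_4: 0, chi_5: 1, chi_6: 1.

Why: Use <chi_rho, chi> = (1/|G|) sum_C |C| * chi_rho(C) * conj(chi(C)) with |G| = 12 for each irreducible chi in the table:
  <chi_rho, chi_1> = (1/12)[1*(8)*conj(1) + 1*(2)*conj(1) + 2*(2)*conj(1) + 2*(2)*conj(1) + 3*(-2)*conj(1) + 3*(-4)*conj(1)]
      = (1/12)[(8) + (2) + (4) + (4) + (-6) + (-12)] = 0/12 = 0
  <chi_rho, chi_2> = (1/12)[1*(8)*conj(1) + 1*(2)*conj(1) + 2*(2)*conj(1) + 2*(2)*conj(1) + 3*(-2)*conj(-1) + 3*(-4)*conj(-1)]
      = (1/12)[(8) + (2) + (4) + (4) + (6) + (12)] = 36/12 = 3
  <chi_rho, chi_3> = (1/12)[1*(8)*conj(1) + 1*(2)*conj(-1) + 2*(2)*conj(-1) + 2*(2)*conj(1) + 3*(-2)*conj(1) + 3*(-4)*conj(-1)]
      = (1/12)[(8) + (-2) + (-4) + (4) + (-6) + (12)] = 12/12 = 1
  <chi_rho, chi_4> = (1/12)[1*(8)*conj(1) + 1*(2)*conj(-1) + 2*(2)*conj(-1) + 2*(2)*conj(1) + 3*(-2)*conj(-1) + 3*(-4)*conj(1)]
      = (1/12)[(8) + (-2) + (-4) + (4) + (6) + (-12)] = 0/12 = 0
  <chi_rho, chi_5> = (1/12)[1*(8)*conj(2) + 1*(2)*conj(-2) + 2*(2)*conj(1) + 2*(2)*conj(-1) + 3*(-2)*conj(0) + 3*(-4)*conj(0)]
      = (1/12)[(16) + (-4) + (4) + (-4) + (0) + (0)] = 12/12 = 1
  <chi_rho, chi_6> = (1/12)[1*(8)*conj(2) + 1*(2)*conj(2) + 2*(2)*conj(-1) + 2*(2)*conj(-1) + 3*(-2)*conj(0) + 3*(-4)*conj(0)]
      = (1/12)[(16) + (4) + (-4) + (-4) + (0) + (0)] = 12/12 = 1
Dimension check: dim(rho) = sum (mult * dim) = 0*1 + 3*1 + 1*1 + 0*1 + 1*2 + 1*2 = 8 = chi_rho(e) = 8.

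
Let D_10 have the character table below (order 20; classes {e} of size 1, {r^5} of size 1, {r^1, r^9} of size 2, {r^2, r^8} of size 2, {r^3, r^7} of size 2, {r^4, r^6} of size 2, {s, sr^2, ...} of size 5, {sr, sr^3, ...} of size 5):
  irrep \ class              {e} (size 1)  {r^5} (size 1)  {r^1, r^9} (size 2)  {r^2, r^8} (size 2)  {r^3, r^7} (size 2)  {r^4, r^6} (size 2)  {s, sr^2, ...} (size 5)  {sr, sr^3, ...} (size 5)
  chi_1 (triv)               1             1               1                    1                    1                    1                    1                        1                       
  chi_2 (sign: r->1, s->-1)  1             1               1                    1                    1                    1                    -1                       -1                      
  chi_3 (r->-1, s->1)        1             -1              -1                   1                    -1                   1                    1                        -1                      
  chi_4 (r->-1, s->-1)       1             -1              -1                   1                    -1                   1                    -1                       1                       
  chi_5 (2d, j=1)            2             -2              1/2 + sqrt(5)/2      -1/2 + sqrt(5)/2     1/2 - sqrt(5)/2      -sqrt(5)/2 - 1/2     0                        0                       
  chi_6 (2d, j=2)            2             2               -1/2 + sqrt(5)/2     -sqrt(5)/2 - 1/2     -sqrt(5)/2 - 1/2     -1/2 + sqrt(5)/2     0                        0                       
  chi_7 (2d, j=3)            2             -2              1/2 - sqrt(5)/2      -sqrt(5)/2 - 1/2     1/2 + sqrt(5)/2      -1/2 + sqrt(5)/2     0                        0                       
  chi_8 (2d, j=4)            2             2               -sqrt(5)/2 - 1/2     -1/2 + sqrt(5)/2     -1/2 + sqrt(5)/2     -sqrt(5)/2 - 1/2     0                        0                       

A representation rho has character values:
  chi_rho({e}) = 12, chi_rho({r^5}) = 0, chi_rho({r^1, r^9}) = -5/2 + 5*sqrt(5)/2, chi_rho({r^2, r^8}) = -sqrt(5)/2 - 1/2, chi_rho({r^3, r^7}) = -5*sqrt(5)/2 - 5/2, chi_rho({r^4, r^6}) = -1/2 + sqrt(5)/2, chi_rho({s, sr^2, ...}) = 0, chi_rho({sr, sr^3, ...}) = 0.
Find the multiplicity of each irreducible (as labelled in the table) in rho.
Multiplicities: chi_1: 0, chi_2: 0, chi_3: 1, chi_4: 1, chi_5: 2, chi_6: 3, chi_7: 0, chi_8: 0.

Argument: Use <chi_rho, chi> = (1/|G|) sum_C |C| * chi_rho(C) * conj(chi(C)) with |G| = 20 for each irreducible chi in the table:
  <chi_rho, chi_1> = (1/20)[1*(12)*conj(1) + 1*(0)*conj(1) + 2*(-5/2 + 5*sqrt(5)/2)*conj(1) + 2*(-sqrt(5)/2 - 1/2)*conj(1) + 2*(-5*sqrt(5)/2 - 5/2)*conj(1) + 2*(-1/2 + sqrt(5)/2)*conj(1) + 5*(0)*conj(1) + 5*(0)*conj(1)]
      = (1/20)[(12) + (0) + (-5 + 5*sqrt(5)) + (-sqrt(5) - 1) + (-5*sqrt(5) - 5) + (-1 + sqrt(5)) + (0) + (0)] = 0/20 = 0
  <chi_rho, chi_2> = (1/20)[1*(12)*conj(1) + 1*(0)*conj(1) + 2*(-5/2 + 5*sqrt(5)/2)*conj(1) + 2*(-sqrt(5)/2 - 1/2)*conj(1) + 2*(-5*sqrt(5)/2 - 5/2)*conj(1) + 2*(-1/2 + sqrt(5)/2)*conj(1) + 5*(0)*conj(-1) + 5*(0)*conj(-1)]
      = (1/20)[(12) + (0) + (-5 + 5*sqrt(5)) + (-sqrt(5) - 1) + (-5*sqrt(5) - 5) + (-1 + sqrt(5)) + (0) + (0)] = 0/20 = 0
  <chi_rho, chi_3> = (1/20)[1*(12)*conj(1) + 1*(0)*conj(-1) + 2*(-5/2 + 5*sqrt(5)/2)*conj(-1) + 2*(-sqrt(5)/2 - 1/2)*conj(1) + 2*(-5*sqrt(5)/2 - 5/2)*conj(-1) + 2*(-1/2 + sqrt(5)/2)*conj(1) + 5*(0)*conj(1) + 5*(0)*conj(-1)]
      = (1/20)[(12) + (0) + (5 - 5*sqrt(5)) + (-sqrt(5) - 1) + (5 + 5*sqrt(5)) + (-1 + sqrt(5)) + (0) + (0)] = 20/20 = 1
  <chi_rho, chi_4> = (1/20)[1*(12)*conj(1) + 1*(0)*conj(-1) + 2*(-5/2 + 5*sqrt(5)/2)*conj(-1) + 2*(-sqrt(5)/2 - 1/2)*conj(1) + 2*(-5*sqrt(5)/2 - 5/2)*conj(-1) + 2*(-1/2 + sqrt(5)/2)*conj(1) + 5*(0)*conj(-1) + 5*(0)*conj(1)]
      = (1/20)[(12) + (0) + (5 - 5*sqrt(5)) + (-sqrt(5) - 1) + (5 + 5*sqrt(5)) + (-1 + sqrt(5)) + (0) + (0)] = 20/20 = 1
  <chi_rho, chi_5> = (1/20)[1*(12)*conj(2) + 1*(0)*conj(-2) + 2*(-5/2 + 5*sqrt(5)/2)*conj(1/2 + sqrt(5)/2) + 2*(-sqrt(5)/2 - 1/2)*conj(-1/2 + sqrt(5)/2) + 2*(-5*sqrt(5)/2 - 5/2)*conj(1/2 - sqrt(5)/2) + 2*(-1/2 + sqrt(5)/2)*conj(-sqrt(5)/2 - 1/2) + 5*(0)*conj(0) + 5*(0)*conj(0)]
      = (1/20)[(24) + (0) + (10) + (-2) + (10) + (-2) + (0) + (0)] = 40/20 = 2
  <chi_rho, chi_6> = (1/20)[1*(12)*conj(2) + 1*(0)*conj(2) + 2*(-5/2 + 5*sqrt(5)/2)*conj(-1/2 + sqrt(5)/2) + 2*(-sqrt(5)/2 - 1/2)*conj(-sqrt(5)/2 - 1/2) + 2*(-5*sqrt(5)/2 - 5/2)*conj(-sqrt(5)/2 - 1/2) + 2*(-1/2 + sqrt(5)/2)*conj(-1/2 + sqrt(5)/2) + 5*(0)*conj(0) + 5*(0)*conj(0)]
      = (1/20)[(24) + (0) + (15 - 5*sqrt(5)) + (sqrt(5) + 3) + (5*sqrt(5) + 15) + (3 - sqrt(5)) + (0) + (0)] = 60/20 = 3
  <chi_rho, chi_7> = (1/20)[1*(12)*conj(2) + 1*(0)*conj(-2) + 2*(-5/2 + 5*sqrt(5)/2)*conj(1/2 - sqrt(5)/2) + 2*(-sqrt(5)/2 - 1/2)*conj(-sqrt(5)/2 - 1/2) + 2*(-5*sqrt(5)/2 - 5/2)*conj(1/2 + sqrt(5)/2) + 2*(-1/2 + sqrt(5)/2)*conj(-1/2 + sqrt(5)/2) + 5*(0)*conj(0) + 5*(0)*conj(0)]
      = (1/20)[(24) + (0) + (-15 + 5*sqrt(5)) + (sqrt(5) + 3) + (-15 - 5*sqrt(5)) + (3 - sqrt(5)) + (0) + (0)] = 0/20 = 0
  <chi_rho, chi_8> = (1/20)[1*(12)*conj(2) + 1*(0)*conj(2) + 2*(-5/2 + 5*sqrt(5)/2)*conj(-sqrt(5)/2 - 1/2) + 2*(-sqrt(5)/2 - 1/2)*conj(-1/2 + sqrt(5)/2) + 2*(-5*sqrt(5)/2 - 5/2)*conj(-1/2 + sqrt(5)/2) + 2*(-1/2 + sqrt(5)/2)*conj(-sqrt(5)/2 - 1/2) + 5*(0)*conj(0) + 5*(0)*conj(0)]
      = (1/20)[(24) + (0) + (-10) + (-2) + (-10) + (-2) + (0) + (0)] = 0/20 = 0
Dimension check: dim(rho) = sum (mult * dim) = 0*1 + 0*1 + 1*1 + 1*1 + 2*2 + 3*2 + 0*2 + 0*2 = 12 = chi_rho(e) = 12.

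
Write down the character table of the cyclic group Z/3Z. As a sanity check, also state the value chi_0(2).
Character table of Z/3Z (irreps indexed chi_0,...,chi_2 with chi_k(m) = zeta_3^(k*m), zeta_3 = exp(2*pi*i/3)):
  irrep \ class  {0} (size 1)  {1} (size 1)    {2} (size 1)  
  chi_0          1             1               1             
  chi_1          1             exp(2*I*pi/3)   exp(-2*I*pi/3)
  chi_2          1             exp(-2*I*pi/3)  exp(2*I*pi/3) 

Spot check: chi_0(2) = zeta_3^(0*2) = zeta_3^0 = 1.

Derivation: Z/3Z is abelian, so all 3 irreducible complex representations are 1-dimensional. They are given by chi_k(m) = zeta_3^(k*m) for k = 0,...,2. Row orthogonality: sum_m chi_k(m) conj(chi_l(m)) = 3 * [k = l].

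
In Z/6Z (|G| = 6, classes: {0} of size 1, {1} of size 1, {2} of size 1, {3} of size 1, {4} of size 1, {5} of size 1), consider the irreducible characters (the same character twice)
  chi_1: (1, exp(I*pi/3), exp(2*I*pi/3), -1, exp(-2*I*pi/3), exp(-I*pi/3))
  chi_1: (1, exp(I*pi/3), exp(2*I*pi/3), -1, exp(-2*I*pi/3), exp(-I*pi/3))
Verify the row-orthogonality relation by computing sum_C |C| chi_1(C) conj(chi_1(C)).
Sum = 6 = |G| = 6; so <chi_1, chi_1> = 1 (norm-1 confirms irreducibility).

Details: Compute term by term over conjugacy classes (|C| * chi_1(C) * conj(chi_1(C))):
  1*(1)*conj(1) + 1*(exp(I*pi/3))*conj(exp(I*pi/3)) + 1*(exp(2*I*pi/3))*conj(exp(2*I*pi/3)) + 1*(-1)*conj(-1) + 1*(exp(-2*I*pi/3))*conj(exp(-2*I*pi/3)) + 1*(exp(-I*pi/3))*conj(exp(-I*pi/3))
  = (1) + (1) + (1) + (1) + (1) + (1)
  = 6.
(Exp terms are combined using exp(i*s)*conj(exp(i*t)) = exp(i*(s-t)), and sums of them are collapsed using the identity that for every m > 1 the m distinct m-th roots of unity sum to 0, e.g. 1 + exp(2*I*pi/3) + exp(-2*I*pi/3) = 0.)
Dividing by |G| = 6 gives 6/6 = 1, matching the row-orthogonality relation <chi_1, chi_1> = [chi_1 = chi_1].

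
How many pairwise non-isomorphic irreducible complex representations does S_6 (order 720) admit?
11

The number of irreducible complex representations of a finite group equals its number of conjugacy classes. Conjugacy classes in S_6 correspond to cycle types, i.e. partitions of 6; there are p(6) = 11 of them, so S_6 (order 720) has exactly 11 irreducible complex representations.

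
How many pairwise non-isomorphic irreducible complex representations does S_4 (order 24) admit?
5

Argument: The number of irreducible complex representations of a finite group equals its number of conjugacy classes. Conjugacy classes in S_4 correspond to cycle types, i.e. partitions of 4; there are p(4) = 5 of them, so S_4 (order 24) has exactly 5 irreducible complex representations.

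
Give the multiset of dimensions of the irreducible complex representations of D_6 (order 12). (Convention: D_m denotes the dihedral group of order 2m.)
Dimensions: 1, 1, 1, 1, 2, 2

Working: There are 6 irreducibles (= number of conjugacy classes). Their dimensions d_i satisfy sum d_i^2 = |G| = 12: 1 + 1 + 1 + 1 + 4 + 4 = 12.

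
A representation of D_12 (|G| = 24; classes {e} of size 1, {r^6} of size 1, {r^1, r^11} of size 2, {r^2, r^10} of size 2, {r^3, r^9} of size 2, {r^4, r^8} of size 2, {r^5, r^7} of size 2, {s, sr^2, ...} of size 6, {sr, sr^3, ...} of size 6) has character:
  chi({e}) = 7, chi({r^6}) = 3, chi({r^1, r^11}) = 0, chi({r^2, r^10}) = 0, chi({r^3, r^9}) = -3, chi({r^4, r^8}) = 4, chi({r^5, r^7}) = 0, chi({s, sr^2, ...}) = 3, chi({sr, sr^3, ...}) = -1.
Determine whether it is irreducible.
Not irreducible (reducible): <chi, chi> = 7 > 1.

Explanation: <chi, chi> = (1/|G|) sum_C |C| * |chi(C)|^2 = (1/24)[1*|7|^2 + 1*|3|^2 + 2*|0|^2 + 2*|0|^2 + 2*|-3|^2 + 2*|4|^2 + 2*|0|^2 + 6*|3|^2 + 6*|-1|^2]
  = (1/24)[(49) + (9) + (0) + (0) + (18) + (32) + (0) + (54) + (6)] = 168/24 = 7.
A character is irreducible iff <chi, chi> = 1, so this representation is reducible.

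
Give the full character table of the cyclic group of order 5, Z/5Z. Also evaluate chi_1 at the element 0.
Character table of Z/5Z (irreps indexed chi_0,...,chi_4 with chi_k(m) = zeta_5^(k*m), zeta_5 = exp(2*pi*i/5)):
  irrep \ class  {0} (size 1)  {1} (size 1)    {2} (size 1)    {3} (size 1)    {4} (size 1)  
  chi_0          1             1               1               1               1             
  chi_1          1             exp(2*I*pi/5)   exp(4*I*pi/5)   exp(-4*I*pi/5)  exp(-2*I*pi/5)
  chi_2          1             exp(4*I*pi/5)   exp(-2*I*pi/5)  exp(2*I*pi/5)   exp(-4*I*pi/5)
  chi_3          1             exp(-4*I*pi/5)  exp(2*I*pi/5)   exp(-2*I*pi/5)  exp(4*I*pi/5) 
  chi_4          1             exp(-2*I*pi/5)  exp(-4*I*pi/5)  exp(4*I*pi/5)   exp(2*I*pi/5) 

Spot check: chi_1(0) = zeta_5^(1*0) = zeta_5^0 = 1.

Reasoning: Z/5Z is abelian, so all 5 irreducible complex representations are 1-dimensional. They are given by chi_k(m) = zeta_5^(k*m) for k = 0,...,4. Row orthogonality: sum_m chi_k(m) conj(chi_l(m)) = 5 * [k = l].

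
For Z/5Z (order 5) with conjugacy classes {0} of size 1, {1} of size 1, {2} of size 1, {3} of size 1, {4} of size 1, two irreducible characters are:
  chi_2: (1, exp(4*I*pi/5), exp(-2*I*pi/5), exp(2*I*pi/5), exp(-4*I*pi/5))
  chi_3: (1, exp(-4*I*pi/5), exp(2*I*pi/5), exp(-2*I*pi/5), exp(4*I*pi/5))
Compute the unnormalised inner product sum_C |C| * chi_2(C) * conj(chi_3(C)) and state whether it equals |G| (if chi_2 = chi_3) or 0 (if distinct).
Sum = 0; so <chi_2, chi_3> = 0 (distinct irreducibles are orthogonal).

Derivation: Compute term by term over conjugacy classes (|C| * chi_2(C) * conj(chi_3(C))):
  1*(1)*conj(1) + 1*(exp(4*I*pi/5))*conj(exp(-4*I*pi/5)) + 1*(exp(-2*I*pi/5))*conj(exp(2*I*pi/5)) + 1*(exp(2*I*pi/5))*conj(exp(-2*I*pi/5)) + 1*(exp(-4*I*pi/5))*conj(exp(4*I*pi/5))
  = (1) + (exp(-2*I*pi/5)) + (exp(-4*I*pi/5)) + (exp(4*I*pi/5)) + (exp(2*I*pi/5))
  = 0.
(Exp terms are combined using exp(i*s)*conj(exp(i*t)) = exp(i*(s-t)), and sums of them are collapsed using the identity that for every m > 1 the m distinct m-th roots of unity sum to 0, e.g. 1 + exp(2*I*pi/3) + exp(-2*I*pi/3) = 0.)
Dividing by |G| = 5 gives 0/5 = 0, matching the row-orthogonality relation <chi_2, chi_3> = [chi_2 = chi_3].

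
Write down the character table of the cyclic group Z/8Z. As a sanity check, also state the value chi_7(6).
Character table of Z/8Z (irreps indexed chi_0,...,chi_7 with chi_k(m) = zeta_8^(k*m), zeta_8 = exp(2*pi*i/8)):
  irrep \ class  {0} (size 1)  {1} (size 1)    {2} (size 1)  {3} (size 1)    {4} (size 1)  {5} (size 1)    {6} (size 1)  {7} (size 1)  
  chi_0          1             1               1             1               1             1               1             1             
  chi_1          1             exp(I*pi/4)     I             exp(3*I*pi/4)   -1            exp(-3*I*pi/4)  -I            exp(-I*pi/4)  
  chi_2          1             I               -1            -I              1             I               -1            -I            
  chi_3          1             exp(3*I*pi/4)   -I            exp(I*pi/4)     -1            exp(-I*pi/4)    I             exp(-3*I*pi/4)
  chi_4          1             -1              1             -1              1             -1              1             -1            
  chi_5          1             exp(-3*I*pi/4)  I             exp(-I*pi/4)    -1            exp(I*pi/4)     -I            exp(3*I*pi/4) 
  chi_6          1             -I              -1            I               1             -I              -1            I             
  chi_7          1             exp(-I*pi/4)    -I            exp(-3*I*pi/4)  -1            exp(3*I*pi/4)   I             exp(I*pi/4)   

Spot check: chi_7(6) = zeta_8^(7*6) = zeta_8^42 = I.

Explanation: Z/8Z is abelian, so all 8 irreducible complex representations are 1-dimensional. They are given by chi_k(m) = zeta_8^(k*m) for k = 0,...,7. Row orthogonality: sum_m chi_k(m) conj(chi_l(m)) = 8 * [k = l].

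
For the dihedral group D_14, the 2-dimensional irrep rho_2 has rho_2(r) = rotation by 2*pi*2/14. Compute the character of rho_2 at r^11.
chi_{rho_2}(r^11) = 2*cos(2*pi*2*11/14) = -2*cos(pi/7)

Justification: rho_2(r^11) is rotation by angle 2*pi*2*11/14, whose trace is 2*cos(2*pi*2*11/14) = -2*cos(pi/7).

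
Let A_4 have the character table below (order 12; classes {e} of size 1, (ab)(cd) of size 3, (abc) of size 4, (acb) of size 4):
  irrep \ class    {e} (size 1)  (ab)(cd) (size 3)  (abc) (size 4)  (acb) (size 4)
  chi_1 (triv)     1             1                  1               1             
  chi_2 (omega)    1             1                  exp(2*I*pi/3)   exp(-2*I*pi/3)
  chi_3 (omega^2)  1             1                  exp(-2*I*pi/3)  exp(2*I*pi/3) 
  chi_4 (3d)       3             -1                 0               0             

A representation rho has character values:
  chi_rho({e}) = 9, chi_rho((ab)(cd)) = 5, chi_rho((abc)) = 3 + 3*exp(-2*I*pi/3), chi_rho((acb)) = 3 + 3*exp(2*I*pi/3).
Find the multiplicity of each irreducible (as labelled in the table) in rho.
Multiplicities: chi_1: 3, chi_2: 0, chi_3: 3, chi_4: 1.

Justification: Use <chi_rho, chi> = (1/|G|) sum_C |C| * chi_rho(C) * conj(chi(C)) with |G| = 12 for each irreducible chi in the table:
  <chi_rho, chi_1> = (1/12)[1*(9)*conj(1) + 3*(5)*conj(1) + 4*(3 + 3*exp(-2*I*pi/3))*conj(1) + 4*(3 + 3*exp(2*I*pi/3))*conj(1)]
      = (1/12)[(9) + (15) + (12 + 12*exp(-2*I*pi/3)) + (12 + 12*exp(2*I*pi/3))] = 36/12 = 3
  <chi_rho, chi_2> = (1/12)[1*(9)*conj(1) + 3*(5)*conj(1) + 4*(3 + 3*exp(-2*I*pi/3))*conj(exp(2*I*pi/3)) + 4*(3 + 3*exp(2*I*pi/3))*conj(exp(-2*I*pi/3))]
      = (1/12)[(9) + (15) + (-12) + (-12)] = 0/12 = 0
  <chi_rho, chi_3> = (1/12)[1*(9)*conj(1) + 3*(5)*conj(1) + 4*(3 + 3*exp(-2*I*pi/3))*conj(exp(-2*I*pi/3)) + 4*(3 + 3*exp(2*I*pi/3))*conj(exp(2*I*pi/3))]
      = (1/12)[(9) + (15) + (12 + 12*exp(2*I*pi/3)) + (12 + 12*exp(-2*I*pi/3))] = 36/12 = 3
  <chi_rho, chi_4> = (1/12)[1*(9)*conj(3) + 3*(5)*conj(-1) + 4*(3 + 3*exp(-2*I*pi/3))*conj(0) + 4*(3 + 3*exp(2*I*pi/3))*conj(0)]
      = (1/12)[(27) + (-15) + (0) + (0)] = 12/12 = 1
(Exp terms are combined using exp(i*s)*conj(exp(i*t)) = exp(i*(s-t)), and sums of them are collapsed using the identity that for every m > 1 the m distinct m-th roots of unity sum to 0, e.g. 1 + exp(2*I*pi/3) + exp(-2*I*pi/3) = 0.)
Dimension check: dim(rho) = sum (mult * dim) = 3*1 + 0*1 + 3*1 + 1*3 = 9 = chi_rho(e) = 9.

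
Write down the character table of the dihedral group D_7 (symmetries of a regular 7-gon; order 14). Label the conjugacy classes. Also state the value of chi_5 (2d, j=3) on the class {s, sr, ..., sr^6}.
Conjugacy classes: {e} of size 1, {r^1, r^6} of size 2, {r^2, r^5} of size 2, {r^3, r^4} of size 2, {s, sr, ..., sr^6} of size 7.
Character table:
  irrep \ class              {e} (size 1)  {r^1, r^6} (size 2)  {r^2, r^5} (size 2)  {r^3, r^4} (size 2)  {s, sr, ..., sr^6} (size 7)
  chi_1 (triv)               1             1                    1                    1                    1                          
  chi_2 (sign: r->1, s->-1)  1             1                    1                    1                    -1                         
  chi_3 (2d, j=1)            2             2*cos(2*pi/7)        -2*cos(3*pi/7)       -2*cos(pi/7)         0                          
  chi_4 (2d, j=2)            2             -2*cos(3*pi/7)       -2*cos(pi/7)         2*cos(2*pi/7)        0                          
  chi_5 (2d, j=3)            2             -2*cos(pi/7)         2*cos(2*pi/7)        -2*cos(3*pi/7)       0                          

Spot check: chi_5 (2d, j=3) on {s, sr, ..., sr^6} = 0.

D_7 has order 2*7 = 14 with 5 conjugacy classes, hence 5 irreducibles. Sum of squared dims 1 + 1 + 4 + 4 + 4 = 14 = |G|. Linear characters come from the abelianisation; the 2-dimensional irreps have character r^k -> 2*cos(2*pi*j*k/7), reflections -> 0.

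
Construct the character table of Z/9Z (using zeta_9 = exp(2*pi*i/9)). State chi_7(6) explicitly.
Character table of Z/9Z (irreps indexed chi_0,...,chi_8 with chi_k(m) = zeta_9^(k*m), zeta_9 = exp(2*pi*i/9)):
  irrep \ class  {0} (size 1)  {1} (size 1)    {2} (size 1)    {3} (size 1)    {4} (size 1)    {5} (size 1)    {6} (size 1)    {7} (size 1)    {8} (size 1)  
  chi_0          1             1               1               1               1               1               1               1               1             
  chi_1          1             exp(2*I*pi/9)   exp(4*I*pi/9)   exp(2*I*pi/3)   exp(8*I*pi/9)   exp(-8*I*pi/9)  exp(-2*I*pi/3)  exp(-4*I*pi/9)  exp(-2*I*pi/9)
  chi_2          1             exp(4*I*pi/9)   exp(8*I*pi/9)   exp(-2*I*pi/3)  exp(-2*I*pi/9)  exp(2*I*pi/9)   exp(2*I*pi/3)   exp(-8*I*pi/9)  exp(-4*I*pi/9)
  chi_3          1             exp(2*I*pi/3)   exp(-2*I*pi/3)  1               exp(2*I*pi/3)   exp(-2*I*pi/3)  1               exp(2*I*pi/3)   exp(-2*I*pi/3)
  chi_4          1             exp(8*I*pi/9)   exp(-2*I*pi/9)  exp(2*I*pi/3)   exp(-4*I*pi/9)  exp(4*I*pi/9)   exp(-2*I*pi/3)  exp(2*I*pi/9)   exp(-8*I*pi/9)
  chi_5          1             exp(-8*I*pi/9)  exp(2*I*pi/9)   exp(-2*I*pi/3)  exp(4*I*pi/9)   exp(-4*I*pi/9)  exp(2*I*pi/3)   exp(-2*I*pi/9)  exp(8*I*pi/9) 
  chi_6          1             exp(-2*I*pi/3)  exp(2*I*pi/3)   1               exp(-2*I*pi/3)  exp(2*I*pi/3)   1               exp(-2*I*pi/3)  exp(2*I*pi/3) 
  chi_7          1             exp(-4*I*pi/9)  exp(-8*I*pi/9)  exp(2*I*pi/3)   exp(2*I*pi/9)   exp(-2*I*pi/9)  exp(-2*I*pi/3)  exp(8*I*pi/9)   exp(4*I*pi/9) 
  chi_8          1             exp(-2*I*pi/9)  exp(-4*I*pi/9)  exp(-2*I*pi/3)  exp(-8*I*pi/9)  exp(8*I*pi/9)   exp(2*I*pi/3)   exp(4*I*pi/9)   exp(2*I*pi/9) 

Spot check: chi_7(6) = zeta_9^(7*6) = zeta_9^42 = exp(-2*I*pi/3).

Derivation: Z/9Z is abelian, so all 9 irreducible complex representations are 1-dimensional. They are given by chi_k(m) = zeta_9^(k*m) for k = 0,...,8. Row orthogonality: sum_m chi_k(m) conj(chi_l(m)) = 9 * [k = l].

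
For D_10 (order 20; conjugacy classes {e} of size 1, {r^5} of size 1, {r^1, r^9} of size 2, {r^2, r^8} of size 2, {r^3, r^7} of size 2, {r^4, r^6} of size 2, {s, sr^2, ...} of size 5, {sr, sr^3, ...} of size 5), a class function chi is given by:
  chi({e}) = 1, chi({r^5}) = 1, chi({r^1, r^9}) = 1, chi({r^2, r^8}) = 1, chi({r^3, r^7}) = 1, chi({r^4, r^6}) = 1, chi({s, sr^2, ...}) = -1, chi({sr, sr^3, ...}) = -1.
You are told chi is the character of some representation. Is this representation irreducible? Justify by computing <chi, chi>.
Irreducible: <chi, chi> = 1.

Reasoning: <chi, chi> = (1/|G|) sum_C |C| * |chi(C)|^2 = (1/20)[1*|1|^2 + 1*|1|^2 + 2*|1|^2 + 2*|1|^2 + 2*|1|^2 + 2*|1|^2 + 5*|-1|^2 + 5*|-1|^2]
  = (1/20)[(1) + (1) + (2) + (2) + (2) + (2) + (5) + (5)] = 20/20 = 1.
A character is irreducible iff <chi, chi> = 1, so this representation is irreducible.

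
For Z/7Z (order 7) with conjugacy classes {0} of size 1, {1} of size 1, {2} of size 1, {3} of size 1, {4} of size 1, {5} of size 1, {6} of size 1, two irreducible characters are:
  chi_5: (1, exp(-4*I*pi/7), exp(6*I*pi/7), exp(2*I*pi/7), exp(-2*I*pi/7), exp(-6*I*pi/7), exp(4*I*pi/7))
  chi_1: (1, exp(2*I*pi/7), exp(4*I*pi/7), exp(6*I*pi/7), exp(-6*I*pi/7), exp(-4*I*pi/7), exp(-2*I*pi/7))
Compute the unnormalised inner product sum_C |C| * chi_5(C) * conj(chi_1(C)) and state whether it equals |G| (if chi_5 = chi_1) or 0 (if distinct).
Sum = 0; so <chi_5, chi_1> = 0 (distinct irreducibles are orthogonal).

Reasoning: Compute term by term over conjugacy classes (|C| * chi_5(C) * conj(chi_1(C))):
  1*(1)*conj(1) + 1*(exp(-4*I*pi/7))*conj(exp(2*I*pi/7)) + 1*(exp(6*I*pi/7))*conj(exp(4*I*pi/7)) + 1*(exp(2*I*pi/7))*conj(exp(6*I*pi/7)) + 1*(exp(-2*I*pi/7))*conj(exp(-6*I*pi/7)) + 1*(exp(-6*I*pi/7))*conj(exp(-4*I*pi/7)) + 1*(exp(4*I*pi/7))*conj(exp(-2*I*pi/7))
  = (1) + (exp(-6*I*pi/7)) + (exp(2*I*pi/7)) + (exp(-4*I*pi/7)) + (exp(4*I*pi/7)) + (exp(-2*I*pi/7)) + (exp(6*I*pi/7))
  = 0.
(Exp terms are combined using exp(i*s)*conj(exp(i*t)) = exp(i*(s-t)), and sums of them are collapsed using the identity that for every m > 1 the m distinct m-th roots of unity sum to 0, e.g. 1 + exp(2*I*pi/3) + exp(-2*I*pi/3) = 0.)
Dividing by |G| = 7 gives 0/7 = 0, matching the row-orthogonality relation <chi_5, chi_1> = [chi_5 = chi_1].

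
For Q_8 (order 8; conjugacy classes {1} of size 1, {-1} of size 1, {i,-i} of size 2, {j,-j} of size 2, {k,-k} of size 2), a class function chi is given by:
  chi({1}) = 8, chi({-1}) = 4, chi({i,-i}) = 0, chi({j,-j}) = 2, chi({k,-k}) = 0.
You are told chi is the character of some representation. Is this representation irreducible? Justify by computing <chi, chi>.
Not irreducible (reducible): <chi, chi> = 11 > 1.

Proof sketch: <chi, chi> = (1/|G|) sum_C |C| * |chi(C)|^2 = (1/8)[1*|8|^2 + 1*|4|^2 + 2*|0|^2 + 2*|2|^2 + 2*|0|^2]
  = (1/8)[(64) + (16) + (0) + (8) + (0)] = 88/8 = 11.
A character is irreducible iff <chi, chi> = 1, so this representation is reducible.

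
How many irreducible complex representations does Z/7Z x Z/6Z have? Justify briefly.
42

Argument: The number of irreducible complex representations of a finite group equals its number of conjugacy classes. Z/7Z x Z/6Z is abelian of order 42, so every element is its own conjugacy class: 42 classes, so Z/7Z x Z/6Z (order 42) has exactly 42 irreducible complex representations.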